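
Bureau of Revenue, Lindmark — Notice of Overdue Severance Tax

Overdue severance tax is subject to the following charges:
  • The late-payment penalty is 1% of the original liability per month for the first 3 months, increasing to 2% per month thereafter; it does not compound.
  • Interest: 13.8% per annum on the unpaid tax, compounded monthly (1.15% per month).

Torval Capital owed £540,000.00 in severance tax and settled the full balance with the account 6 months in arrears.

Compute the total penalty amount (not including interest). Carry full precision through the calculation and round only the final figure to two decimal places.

Penalty, months 1–3: 3 × 1% × £540,000.00 = £16,200.00
Penalty, months 4–6: 3 × 2% × £540,000.00 = £32,400.00
Total penalty = £16,200.00 + £32,400.00 = £48,600.00

£48,600.00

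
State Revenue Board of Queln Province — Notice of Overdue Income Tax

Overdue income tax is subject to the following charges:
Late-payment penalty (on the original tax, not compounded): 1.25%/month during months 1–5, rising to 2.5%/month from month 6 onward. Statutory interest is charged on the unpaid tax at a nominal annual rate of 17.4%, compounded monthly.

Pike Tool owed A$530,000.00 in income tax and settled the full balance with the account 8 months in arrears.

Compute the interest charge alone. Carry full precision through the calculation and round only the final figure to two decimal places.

A$64,692.25

Interest (17.4%/yr ÷ 12 = 1.45%/month): A$530,000.00 × ((1 + 0.0145)^8 − 1) = A$64,692.2524…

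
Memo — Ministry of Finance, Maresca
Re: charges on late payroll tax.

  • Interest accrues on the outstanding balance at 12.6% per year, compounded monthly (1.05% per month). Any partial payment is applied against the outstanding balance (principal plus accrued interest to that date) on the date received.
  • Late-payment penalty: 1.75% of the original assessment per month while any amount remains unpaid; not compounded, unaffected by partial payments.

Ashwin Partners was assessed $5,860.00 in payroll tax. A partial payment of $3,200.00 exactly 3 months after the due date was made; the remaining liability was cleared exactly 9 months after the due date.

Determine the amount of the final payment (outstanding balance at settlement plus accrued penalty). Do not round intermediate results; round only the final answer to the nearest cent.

Balance at month 3: $5,860.0000 × (1 + 0.0105)^3 = $6,046.5350…
After $3,200.00 payment: $6,046.5350… − $3,200.00 = $2,846.5350…
Balance at month 9: $2,846.5350… × (1 + 0.0105)^6 = $3,030.6406…
Penalty: 9 × 1.75% × $5,860.00 = $922.95
Final settlement = outstanding balance + penalty = $3,030.6406… + $922.95 = $3,953.59

$3,953.59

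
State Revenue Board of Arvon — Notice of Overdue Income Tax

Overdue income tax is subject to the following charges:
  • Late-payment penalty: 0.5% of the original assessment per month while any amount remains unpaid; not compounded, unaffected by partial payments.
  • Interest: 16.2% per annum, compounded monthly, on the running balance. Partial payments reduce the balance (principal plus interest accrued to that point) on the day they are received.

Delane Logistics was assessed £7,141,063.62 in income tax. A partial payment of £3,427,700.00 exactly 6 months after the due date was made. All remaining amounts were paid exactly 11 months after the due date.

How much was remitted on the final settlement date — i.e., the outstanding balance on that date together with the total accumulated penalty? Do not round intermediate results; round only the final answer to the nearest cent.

£5,003,427.44

Monthly rate = 16.2% ÷ 12 = 1.35%
Balance at month 6: £7,141,063.6200 × (1 + 0.0135)^6 = £7,739,366.6269…
After £3,427,700.00 payment: £7,739,366.6269… − £3,427,700.00 = £4,311,666.6269…
Balance at month 11: £4,311,666.6269… × (1 + 0.0135)^5 = £4,610,668.9378…
Penalty: 11 × 0.5% × £7,141,063.62 = £392,758.50…
Final settlement = outstanding balance + penalty = £4,610,668.9378… + £392,758.50… = £5,003,427.44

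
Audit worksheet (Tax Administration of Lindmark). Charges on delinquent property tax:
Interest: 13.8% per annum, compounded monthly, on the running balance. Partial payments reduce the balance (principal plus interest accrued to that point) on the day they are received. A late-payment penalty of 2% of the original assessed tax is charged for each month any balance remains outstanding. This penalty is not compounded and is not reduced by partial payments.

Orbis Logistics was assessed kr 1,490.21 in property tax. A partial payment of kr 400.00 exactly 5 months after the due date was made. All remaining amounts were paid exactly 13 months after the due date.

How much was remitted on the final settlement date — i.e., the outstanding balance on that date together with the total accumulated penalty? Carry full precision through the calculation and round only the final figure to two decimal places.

Monthly rate = 13.8% ÷ 12 = 1.15%
Balance at month 5: kr 1,490.2100 × (1 + 0.0115)^5 = kr 1,577.8907…
After kr 400.00 payment: kr 1,577.8907… − kr 400.00 = kr 1,177.8907…
Balance at month 13: kr 1,177.8907… × (1 + 0.0115)^8 = kr 1,290.7201…
Penalty: 13 × 2% × kr 1,490.21 = kr 387.45…
Final settlement = outstanding balance + penalty = kr 1,290.7201… + kr 387.45… = kr 1,678.17

kr 1,678.17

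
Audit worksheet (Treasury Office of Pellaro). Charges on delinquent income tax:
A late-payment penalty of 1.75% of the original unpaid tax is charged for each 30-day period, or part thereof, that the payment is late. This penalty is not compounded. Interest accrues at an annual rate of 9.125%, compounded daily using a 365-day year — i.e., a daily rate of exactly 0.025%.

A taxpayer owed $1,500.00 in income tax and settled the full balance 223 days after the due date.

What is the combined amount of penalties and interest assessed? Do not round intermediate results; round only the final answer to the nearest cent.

$295.99

Penalty periods: ⌈223/30⌉ = 8; penalty = 8 × 1.75% × $1,500.00 = $210.00
Interest: $1,500.00 × ((1 + 0.00025)^223 − 1) = $1,500.00 × 0.05732595… = $85.9889…
Penalties + interest = $210.0000 + $85.9889… = $295.99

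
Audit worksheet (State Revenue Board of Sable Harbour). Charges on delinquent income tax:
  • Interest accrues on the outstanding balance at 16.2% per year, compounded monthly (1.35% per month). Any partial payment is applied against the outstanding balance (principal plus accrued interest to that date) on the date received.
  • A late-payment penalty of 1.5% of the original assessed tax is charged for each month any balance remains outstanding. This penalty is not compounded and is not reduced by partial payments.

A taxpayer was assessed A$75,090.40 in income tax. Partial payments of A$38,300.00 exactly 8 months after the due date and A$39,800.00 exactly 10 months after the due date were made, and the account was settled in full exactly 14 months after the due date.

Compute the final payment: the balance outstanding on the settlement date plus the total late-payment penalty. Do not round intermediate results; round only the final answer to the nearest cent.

Balance at month 8: A$75,090.4000 × (1 + 0.0135)^8 = A$83,593.8720…
After A$38,300.00 payment: A$83,593.8720… − A$38,300.00 = A$45,293.8720…
Balance at month 10: A$45,293.8720… × (1 + 0.0135)^2 = A$46,525.0614…
After A$39,800.00 payment: A$46,525.0614… − A$39,800.00 = A$6,725.0614…
Balance at month 14: A$6,725.0614… × (1 + 0.0135)^4 = A$7,095.6350…
Penalty: 14 × 1.5% × A$75,090.40 = A$15,768.98…
Final settlement = outstanding balance + penalty = A$7,095.6350… + A$15,768.98… = A$22,864.62

A$22,864.62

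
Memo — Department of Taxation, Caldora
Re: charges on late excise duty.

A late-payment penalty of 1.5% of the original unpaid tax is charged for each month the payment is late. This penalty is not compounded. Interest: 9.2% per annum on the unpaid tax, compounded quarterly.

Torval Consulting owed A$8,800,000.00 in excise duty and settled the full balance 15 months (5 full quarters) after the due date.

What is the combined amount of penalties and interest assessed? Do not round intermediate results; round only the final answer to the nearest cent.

Late-payment penalty = 1.5% × A$8,800,000.00 × 15 mo = A$1,980,000.00
Interest (9.2%/yr ÷ 4 = 2.3%/quarter): A$8,800,000.00 × ((1 + 0.023)^5 − 1) = A$1,059,635.0656…
Penalties + interest = A$1,980,000.0000 + A$1,059,635.0656… = A$3,039,635.07

A$3,039,635.07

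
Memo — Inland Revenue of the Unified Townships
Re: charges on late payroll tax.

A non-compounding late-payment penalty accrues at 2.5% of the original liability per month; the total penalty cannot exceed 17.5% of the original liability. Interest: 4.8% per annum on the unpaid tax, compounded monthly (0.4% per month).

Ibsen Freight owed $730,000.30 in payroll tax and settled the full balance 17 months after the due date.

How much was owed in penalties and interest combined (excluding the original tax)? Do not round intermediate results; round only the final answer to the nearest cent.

$179,010.77

Penalty (uncapped): 17 × 2.5% × $730,000.30 = $310,250.13…; cap = 17.5% × $730,000.30 = $127,750.05… → penalty = $127,750.05…
Interest: $730,000.30 × ((1 + 0.004)^17 − 1) = $730,000.30 × 0.0702201… = $51,260.7201…
Penalties + interest = $127,750.0525 + $51,260.7201… = $179,010.77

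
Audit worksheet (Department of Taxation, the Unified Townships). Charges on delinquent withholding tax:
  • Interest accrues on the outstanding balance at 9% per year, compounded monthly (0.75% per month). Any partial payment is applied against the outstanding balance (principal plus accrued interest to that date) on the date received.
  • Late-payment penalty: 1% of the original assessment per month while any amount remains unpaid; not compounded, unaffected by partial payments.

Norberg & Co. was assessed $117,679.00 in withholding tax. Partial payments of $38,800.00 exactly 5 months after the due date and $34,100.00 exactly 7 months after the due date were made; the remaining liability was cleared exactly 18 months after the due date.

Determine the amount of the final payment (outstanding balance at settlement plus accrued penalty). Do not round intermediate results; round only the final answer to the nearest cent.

Balance at month 5: $117,679.0000 × (1 + 0.0075)^5 = $122,158.6553…
After $38,800.00 payment: $122,158.6553… − $38,800.00 = $83,358.6553…
Balance at month 7: $83,358.6553… × (1 + 0.0075)^2 = $84,613.7240…
After $34,100.00 payment: $84,613.7240… − $34,100.00 = $50,513.7240…
Balance at month 18: $50,513.7240… × (1 + 0.0075)^11 = $54,840.9526…
Penalty: 18 × 1% × $117,679.00 = $21,182.22
Final settlement = outstanding balance + penalty = $54,840.9526… + $21,182.22 = $76,023.17

$76,023.17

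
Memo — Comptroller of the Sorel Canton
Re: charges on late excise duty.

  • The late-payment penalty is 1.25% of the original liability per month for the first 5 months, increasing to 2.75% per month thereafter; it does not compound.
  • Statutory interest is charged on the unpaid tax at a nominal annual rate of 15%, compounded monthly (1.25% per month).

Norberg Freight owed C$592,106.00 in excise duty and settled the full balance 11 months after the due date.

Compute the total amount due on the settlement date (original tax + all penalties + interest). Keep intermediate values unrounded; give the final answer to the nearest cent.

C$813,508.77

Penalty, months 1–5: 5 × 1.25% × C$592,106.00 = C$37,006.63…
Penalty, months 6–11: 6 × 2.75% × C$592,106.00 = C$97,697.49
Interest: C$592,106.00 × ((1 + 0.0125)^11 − 1) = C$592,106.00 × 0.1464242… = C$86,698.6563…
Total = C$592,106.00 + C$134,704.1150 + C$86,698.6563… = C$813,508.77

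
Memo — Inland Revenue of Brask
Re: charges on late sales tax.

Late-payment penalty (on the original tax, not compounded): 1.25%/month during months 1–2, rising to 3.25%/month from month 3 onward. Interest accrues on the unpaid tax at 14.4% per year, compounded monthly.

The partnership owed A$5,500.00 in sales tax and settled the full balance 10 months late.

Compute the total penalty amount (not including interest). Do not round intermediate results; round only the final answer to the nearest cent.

A$1,567.50

Penalty, months 1–2: 2 × 1.25% × A$5,500.00 = A$137.50
Penalty, months 3–10: 8 × 3.25% × A$5,500.00 = A$1,430.00
Total penalty = A$137.50 + A$1,430.00 = A$1,567.50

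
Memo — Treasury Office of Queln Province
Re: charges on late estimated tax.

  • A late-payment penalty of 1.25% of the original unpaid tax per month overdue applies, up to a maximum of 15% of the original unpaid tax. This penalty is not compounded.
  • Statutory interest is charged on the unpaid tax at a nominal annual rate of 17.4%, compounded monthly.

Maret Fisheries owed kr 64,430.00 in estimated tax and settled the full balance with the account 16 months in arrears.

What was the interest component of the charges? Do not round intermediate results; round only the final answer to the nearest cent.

Interest (17.4%/yr ÷ 12 = 1.45%/month): kr 64,430.00 × ((1 + 0.0145)^16 − 1) = kr 16,688.6946…

kr 16,688.69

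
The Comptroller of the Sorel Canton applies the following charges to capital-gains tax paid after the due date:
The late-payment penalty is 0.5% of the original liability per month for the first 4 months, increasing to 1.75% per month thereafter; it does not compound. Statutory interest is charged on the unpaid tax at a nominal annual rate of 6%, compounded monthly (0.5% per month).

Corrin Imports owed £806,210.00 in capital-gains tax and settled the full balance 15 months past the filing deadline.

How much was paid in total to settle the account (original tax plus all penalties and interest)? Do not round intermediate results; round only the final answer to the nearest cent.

£1,040,158.22

Penalty, months 1–4: 4 × 0.5% × £806,210.00 = £16,124.20
Penalty, months 5–15: 11 × 1.75% × £806,210.00 = £155,195.43…
Interest: £806,210.00 × ((1 + 0.005)^15 − 1) = £806,210.00 × 0.0776827… = £62,628.5999…
Total = £806,210.00 + £171,319.6250 + £62,628.5999… = £1,040,158.22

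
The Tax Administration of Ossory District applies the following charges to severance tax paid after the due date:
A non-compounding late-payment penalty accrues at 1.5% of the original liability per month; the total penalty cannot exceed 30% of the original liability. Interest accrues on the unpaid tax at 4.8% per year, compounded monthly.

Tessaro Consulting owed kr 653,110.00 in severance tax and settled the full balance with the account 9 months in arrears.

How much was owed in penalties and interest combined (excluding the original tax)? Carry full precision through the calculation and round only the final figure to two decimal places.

Penalty: 9 × 1.5% × kr 653,110.00 = kr 88,169.85 (below the 30% cap of kr 195,933.00)
Interest (4.8%/yr ÷ 12 = 0.4%/month): kr 653,110.00 × ((1 + 0.004)^9 − 1) = kr 23,891.6836…
Penalties + interest = kr 88,169.8500 + kr 23,891.6836… = kr 112,061.53

kr 112,061.53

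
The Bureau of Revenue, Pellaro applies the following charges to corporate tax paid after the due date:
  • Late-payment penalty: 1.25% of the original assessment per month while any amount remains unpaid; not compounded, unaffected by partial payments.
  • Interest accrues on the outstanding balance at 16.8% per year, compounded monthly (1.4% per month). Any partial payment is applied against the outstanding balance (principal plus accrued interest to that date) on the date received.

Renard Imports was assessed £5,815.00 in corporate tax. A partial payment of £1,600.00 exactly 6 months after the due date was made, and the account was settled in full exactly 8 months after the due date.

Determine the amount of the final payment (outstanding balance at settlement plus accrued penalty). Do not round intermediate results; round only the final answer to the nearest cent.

£5,435.49

Balance at month 6: £5,815.0000 × (1 + 0.014)^6 = £6,320.8786…
After £1,600.00 payment: £6,320.8786… − £1,600.00 = £4,720.8786…
Balance at month 8: £4,720.8786… × (1 + 0.014)^2 = £4,853.9885…
Penalty: 8 × 1.25% × £5,815.00 = £581.50
Final settlement = outstanding balance + penalty = £4,853.9885… + £581.50 = £5,435.49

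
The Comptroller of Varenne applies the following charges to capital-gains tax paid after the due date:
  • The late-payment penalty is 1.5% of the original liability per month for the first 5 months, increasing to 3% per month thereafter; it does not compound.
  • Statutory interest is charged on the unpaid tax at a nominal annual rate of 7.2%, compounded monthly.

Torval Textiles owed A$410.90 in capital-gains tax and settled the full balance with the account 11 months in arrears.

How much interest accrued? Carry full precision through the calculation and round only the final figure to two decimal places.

A$27.95

Interest (7.2%/yr ÷ 12 = 0.6%/month): A$410.90 × ((1 + 0.006)^11 − 1) = A$27.9478…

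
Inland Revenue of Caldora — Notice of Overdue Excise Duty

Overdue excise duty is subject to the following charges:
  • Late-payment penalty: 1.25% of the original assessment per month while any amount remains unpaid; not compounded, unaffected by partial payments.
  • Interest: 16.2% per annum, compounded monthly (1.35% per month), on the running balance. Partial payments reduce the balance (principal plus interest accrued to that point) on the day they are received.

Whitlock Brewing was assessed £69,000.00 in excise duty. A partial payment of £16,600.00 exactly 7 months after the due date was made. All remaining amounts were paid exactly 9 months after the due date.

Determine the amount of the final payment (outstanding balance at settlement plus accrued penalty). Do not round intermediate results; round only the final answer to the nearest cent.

Balance at month 7: £69,000.0000 × (1 + 0.0135)^7 = £75,790.6029…
After £16,600.00 payment: £75,790.6029… − £16,600.00 = £59,190.6029…
Balance at month 9: £59,190.6029… × (1 + 0.0135)^2 = £60,799.5367…
Penalty: 9 × 1.25% × £69,000.00 = £7,762.50
Final settlement = outstanding balance + penalty = £60,799.5367… + £7,762.50 = £68,562.04

£68,562.04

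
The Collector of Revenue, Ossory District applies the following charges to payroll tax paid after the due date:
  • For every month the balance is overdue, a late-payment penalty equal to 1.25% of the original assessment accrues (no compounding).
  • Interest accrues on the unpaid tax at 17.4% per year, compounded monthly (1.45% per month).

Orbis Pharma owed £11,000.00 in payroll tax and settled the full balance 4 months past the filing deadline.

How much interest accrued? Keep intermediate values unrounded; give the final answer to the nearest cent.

£652.01

Interest: £11,000.00 × ((1 + 0.0145)^4 − 1) = £11,000.00 × 0.0592737… = £652.0111…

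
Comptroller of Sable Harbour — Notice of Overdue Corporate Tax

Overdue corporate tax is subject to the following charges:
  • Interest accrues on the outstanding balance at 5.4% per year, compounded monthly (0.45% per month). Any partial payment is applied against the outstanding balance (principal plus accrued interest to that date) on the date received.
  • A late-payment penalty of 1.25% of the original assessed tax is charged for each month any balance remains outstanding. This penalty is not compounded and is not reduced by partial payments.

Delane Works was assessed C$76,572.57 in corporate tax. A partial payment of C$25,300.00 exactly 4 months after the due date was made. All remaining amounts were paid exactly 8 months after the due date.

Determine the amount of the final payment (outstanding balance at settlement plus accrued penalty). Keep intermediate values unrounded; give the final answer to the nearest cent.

Balance at month 4: C$76,572.5700 × (1 + 0.0045)^4 = C$77,960.2078…
After C$25,300.00 payment: C$77,960.2078… − C$25,300.00 = C$52,660.2078…
Balance at month 8: C$52,660.2078… × (1 + 0.0045)^4 = C$53,614.5089…
Penalty: 8 × 1.25% × C$76,572.57 = C$7,657.26…
Final settlement = outstanding balance + penalty = C$53,614.5089… + C$7,657.26… = C$61,271.77

C$61,271.77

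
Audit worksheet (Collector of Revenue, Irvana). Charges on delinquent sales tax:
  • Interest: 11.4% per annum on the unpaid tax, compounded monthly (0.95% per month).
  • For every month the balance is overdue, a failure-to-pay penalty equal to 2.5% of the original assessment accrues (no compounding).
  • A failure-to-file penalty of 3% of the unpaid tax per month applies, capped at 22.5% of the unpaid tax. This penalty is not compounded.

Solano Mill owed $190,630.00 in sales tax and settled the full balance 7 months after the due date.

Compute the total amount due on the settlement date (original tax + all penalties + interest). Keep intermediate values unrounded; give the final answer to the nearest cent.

Failure-to-file: 7 × 3% × $190,630.00 = $40,032.30 (under the 22.5% cap)
Failure-to-pay penalty: 7 × 2.5% × $190,630.00 = $33,360.25
Interest: $190,630.00 × ((1 + 0.0095)^7 − 1) = $190,630.00 × 0.0684255… = $13,043.9616…
Total = $190,630.00 + $73,392.5500 + $13,043.9616… = $277,066.51

$277,066.51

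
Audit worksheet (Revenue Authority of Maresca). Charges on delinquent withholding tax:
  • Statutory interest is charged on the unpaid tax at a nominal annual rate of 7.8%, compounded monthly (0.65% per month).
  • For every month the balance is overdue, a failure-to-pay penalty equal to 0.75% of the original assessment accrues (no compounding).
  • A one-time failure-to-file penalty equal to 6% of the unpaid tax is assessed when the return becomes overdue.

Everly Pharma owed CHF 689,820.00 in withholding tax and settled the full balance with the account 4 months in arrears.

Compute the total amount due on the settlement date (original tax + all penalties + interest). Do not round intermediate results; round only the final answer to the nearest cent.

Failure-to-file penalty: 6% × CHF 689,820.00 = CHF 41,389.20
Failure-to-pay penalty = 0.75% × CHF 689,820.00 × 4 mo = CHF 20,694.60
Interest: CHF 689,820.00 × ((1 + 0.0065)^4 − 1) = CHF 689,820.00 × 0.0262546… = CHF 18,110.9484…
Total = CHF 689,820.00 + CHF 62,083.8000 + CHF 18,110.9484… = CHF 770,014.75

CHF 770,014.75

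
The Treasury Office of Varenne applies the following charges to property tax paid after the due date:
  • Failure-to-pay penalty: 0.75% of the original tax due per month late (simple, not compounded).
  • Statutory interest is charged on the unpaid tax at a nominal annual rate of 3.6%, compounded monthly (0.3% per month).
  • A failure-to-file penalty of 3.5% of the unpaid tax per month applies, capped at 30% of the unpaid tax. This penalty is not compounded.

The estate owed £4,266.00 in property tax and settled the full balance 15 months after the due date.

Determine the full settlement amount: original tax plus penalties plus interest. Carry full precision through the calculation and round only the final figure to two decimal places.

Failure-to-file: 15 × 3.5% × £4,266.00 = £2,239.65, capped at 30% × £4,266.00 = £1,279.80
Failure-to-pay penalty = 0.75% × £4,266.00 × 15 mo = £479.93…
Interest: £4,266.00 × ((1 + 0.003)^15 − 1) = £4,266.00 × 0.0459574… = £196.0543…
Total = £4,266.00 + £1,759.7250 + £196.0543… = £6,221.78

£6,221.78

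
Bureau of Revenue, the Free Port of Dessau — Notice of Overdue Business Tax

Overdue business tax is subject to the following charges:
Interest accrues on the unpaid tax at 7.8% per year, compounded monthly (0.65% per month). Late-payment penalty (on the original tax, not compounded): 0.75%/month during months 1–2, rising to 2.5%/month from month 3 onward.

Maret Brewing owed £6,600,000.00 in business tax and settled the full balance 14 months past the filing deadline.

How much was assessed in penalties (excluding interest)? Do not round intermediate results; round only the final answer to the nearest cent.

Penalty, months 1–2: 2 × 0.75% × £6,600,000.00 = £99,000.00
Penalty, months 3–14: 12 × 2.5% × £6,600,000.00 = £1,980,000.00
Total penalty = £99,000.00 + £1,980,000.00 = £2,079,000.00

£2,079,000.00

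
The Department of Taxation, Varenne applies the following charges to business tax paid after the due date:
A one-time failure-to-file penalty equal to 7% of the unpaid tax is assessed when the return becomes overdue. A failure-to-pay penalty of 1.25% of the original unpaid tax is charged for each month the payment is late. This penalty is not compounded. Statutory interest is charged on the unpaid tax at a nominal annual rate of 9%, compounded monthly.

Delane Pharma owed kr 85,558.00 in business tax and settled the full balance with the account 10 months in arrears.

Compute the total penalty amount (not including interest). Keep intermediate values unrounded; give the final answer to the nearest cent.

Failure-to-file penalty: 7% × kr 85,558.00 = kr 5,989.06
Failure-to-pay penalty: 10 × 1.25% × kr 85,558.00 = kr 10,694.75
Total penalty = kr 5,989.06 + kr 10,694.75 = kr 16,683.81

kr 16,683.81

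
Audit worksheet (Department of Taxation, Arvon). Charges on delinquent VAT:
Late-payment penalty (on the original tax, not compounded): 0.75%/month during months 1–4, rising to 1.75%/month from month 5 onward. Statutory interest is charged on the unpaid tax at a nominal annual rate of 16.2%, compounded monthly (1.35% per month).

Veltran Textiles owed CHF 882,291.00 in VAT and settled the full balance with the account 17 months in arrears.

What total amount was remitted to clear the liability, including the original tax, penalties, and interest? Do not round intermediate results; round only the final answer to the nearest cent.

CHF 1,335,383.57

Penalty, months 1–4: 4 × 0.75% × CHF 882,291.00 = CHF 26,468.73
Penalty, months 5–17: 13 × 1.75% × CHF 882,291.00 = CHF 200,721.20…
Interest: CHF 882,291.00 × ((1 + 0.0135)^17 − 1) = CHF 882,291.00 × 0.2560410… = CHF 225,902.6330…
Total = CHF 882,291.00 + CHF 227,189.9325 + CHF 225,902.6330… = CHF 1,335,383.57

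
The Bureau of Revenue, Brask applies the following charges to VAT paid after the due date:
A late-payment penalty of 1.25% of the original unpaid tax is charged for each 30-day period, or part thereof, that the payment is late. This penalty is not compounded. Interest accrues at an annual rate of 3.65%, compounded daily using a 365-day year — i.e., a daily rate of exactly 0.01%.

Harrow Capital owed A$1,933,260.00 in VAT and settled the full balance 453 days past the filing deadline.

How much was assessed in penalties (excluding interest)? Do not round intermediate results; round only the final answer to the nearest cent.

A$386,652.00

Penalty periods: ⌈453/30⌉ = 16; penalty = 16 × 1.25% × A$1,933,260.00 = A$386,652.00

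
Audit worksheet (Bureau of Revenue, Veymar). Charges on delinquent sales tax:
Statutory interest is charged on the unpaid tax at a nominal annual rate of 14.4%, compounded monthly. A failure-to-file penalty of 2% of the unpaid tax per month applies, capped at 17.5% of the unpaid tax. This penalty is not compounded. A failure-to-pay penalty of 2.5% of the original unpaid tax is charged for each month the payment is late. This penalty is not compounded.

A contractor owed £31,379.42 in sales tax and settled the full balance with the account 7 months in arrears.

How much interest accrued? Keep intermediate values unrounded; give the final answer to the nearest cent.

Interest (14.4%/yr ÷ 12 = 1.2%/month): £31,379.42 × ((1 + 0.012)^7 − 1) = £2,732.6834…

£2,732.68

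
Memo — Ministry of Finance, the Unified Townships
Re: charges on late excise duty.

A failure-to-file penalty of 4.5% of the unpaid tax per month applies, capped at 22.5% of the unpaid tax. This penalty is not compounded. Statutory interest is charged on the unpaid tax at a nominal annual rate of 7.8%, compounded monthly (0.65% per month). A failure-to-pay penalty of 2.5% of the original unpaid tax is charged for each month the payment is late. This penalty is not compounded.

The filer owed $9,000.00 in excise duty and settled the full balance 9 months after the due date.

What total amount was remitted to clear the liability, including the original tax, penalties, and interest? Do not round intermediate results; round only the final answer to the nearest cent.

Failure-to-file: 9 × 4.5% × $9,000.00 = $3,645.00, capped at 22.5% × $9,000.00 = $2,025.00
Failure-to-pay penalty: 9 × 2.5% × $9,000.00 = $2,025.00
Interest: $9,000.00 × ((1 + 0.0065)^9 − 1) = $9,000.00 × 0.0600443… = $540.3987…
Total = $9,000.00 + $4,050.0000 + $540.3987… = $13,590.40

$13,590.40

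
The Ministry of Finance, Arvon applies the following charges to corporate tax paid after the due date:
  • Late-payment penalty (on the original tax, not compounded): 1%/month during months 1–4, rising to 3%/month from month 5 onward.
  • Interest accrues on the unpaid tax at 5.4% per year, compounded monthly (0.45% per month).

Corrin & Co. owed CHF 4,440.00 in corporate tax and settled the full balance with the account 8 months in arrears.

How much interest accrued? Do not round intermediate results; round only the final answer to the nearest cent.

Interest: CHF 4,440.00 × ((1 + 0.0045)^8 − 1) = CHF 4,440.00 × 0.0365721… = CHF 162.3803…

CHF 162.38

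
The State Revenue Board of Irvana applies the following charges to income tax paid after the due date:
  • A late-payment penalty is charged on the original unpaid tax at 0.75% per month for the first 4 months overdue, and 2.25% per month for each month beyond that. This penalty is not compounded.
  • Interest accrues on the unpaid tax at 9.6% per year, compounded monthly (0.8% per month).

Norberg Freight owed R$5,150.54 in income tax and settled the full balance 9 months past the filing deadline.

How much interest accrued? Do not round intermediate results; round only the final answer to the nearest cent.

R$382.93

Interest: R$5,150.54 × ((1 + 0.008)^9 − 1) = R$5,150.54 × 0.0743475… = R$382.9299…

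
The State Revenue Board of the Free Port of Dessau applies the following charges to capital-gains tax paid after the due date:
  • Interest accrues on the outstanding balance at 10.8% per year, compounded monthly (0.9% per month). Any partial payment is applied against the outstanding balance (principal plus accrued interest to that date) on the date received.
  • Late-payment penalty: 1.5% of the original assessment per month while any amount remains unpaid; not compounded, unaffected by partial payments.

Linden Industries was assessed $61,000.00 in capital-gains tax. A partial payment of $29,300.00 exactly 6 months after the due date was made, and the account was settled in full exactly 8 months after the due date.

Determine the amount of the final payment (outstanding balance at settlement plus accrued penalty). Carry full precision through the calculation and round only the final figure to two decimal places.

$43,023.09

Balance at month 6: $61,000.0000 × (1 + 0.009)^6 = $64,369.0104…
After $29,300.00 payment: $64,369.0104… − $29,300.00 = $35,069.0104…
Balance at month 8: $35,069.0104… × (1 + 0.009)^2 = $35,703.0932…
Penalty: 8 × 1.5% × $61,000.00 = $7,320.00
Final settlement = outstanding balance + penalty = $35,703.0932… + $7,320.00 = $43,023.09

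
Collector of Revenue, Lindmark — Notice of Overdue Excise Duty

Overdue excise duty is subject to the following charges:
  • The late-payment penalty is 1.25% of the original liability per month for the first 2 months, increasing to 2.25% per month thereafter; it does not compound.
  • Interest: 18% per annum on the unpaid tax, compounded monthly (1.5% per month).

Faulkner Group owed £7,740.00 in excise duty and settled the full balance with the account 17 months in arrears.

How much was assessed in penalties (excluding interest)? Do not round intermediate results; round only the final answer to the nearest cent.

Penalty, months 1–2: 2 × 1.25% × £7,740.00 = £193.50
Penalty, months 3–17: 15 × 2.25% × £7,740.00 = £2,612.25
Total penalty = £193.50 + £2,612.25 = £2,805.75

£2,805.75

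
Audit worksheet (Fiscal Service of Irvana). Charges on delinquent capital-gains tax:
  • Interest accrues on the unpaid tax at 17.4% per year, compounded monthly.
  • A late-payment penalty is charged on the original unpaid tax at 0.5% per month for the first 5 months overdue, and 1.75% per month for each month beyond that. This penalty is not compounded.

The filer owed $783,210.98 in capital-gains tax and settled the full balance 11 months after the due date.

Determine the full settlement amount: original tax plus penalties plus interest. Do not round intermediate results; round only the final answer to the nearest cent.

Penalty, months 1–5: 5 × 0.5% × $783,210.98 = $19,580.27…
Penalty, months 6–11: 6 × 1.75% × $783,210.98 = $82,237.15…
Interest (17.4%/yr ÷ 12 = 1.45%/month): $783,210.98 × ((1 + 0.0145)^11 − 1) = $134,384.6411…
Total = $783,210.98 + $101,817.4274 + $134,384.6411… = $1,019,413.05

$1,019,413.05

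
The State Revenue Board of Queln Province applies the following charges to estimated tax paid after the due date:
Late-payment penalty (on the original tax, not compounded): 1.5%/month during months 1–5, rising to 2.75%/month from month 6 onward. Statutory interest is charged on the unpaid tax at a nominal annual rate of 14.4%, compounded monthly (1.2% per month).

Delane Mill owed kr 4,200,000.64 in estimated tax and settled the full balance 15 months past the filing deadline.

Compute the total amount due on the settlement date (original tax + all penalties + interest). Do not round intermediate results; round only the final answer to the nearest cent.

Penalty, months 1–5: 5 × 1.5% × kr 4,200,000.64 = kr 315,000.05…
Penalty, months 6–15: 10 × 2.75% × kr 4,200,000.64 = kr 1,155,000.18…
Interest: kr 4,200,000.64 × ((1 + 0.012)^15 − 1) = kr 4,200,000.64 × 0.1959353… = kr 822,928.4151…
Total = kr 4,200,000.64 + kr 1,470,000.2240 + kr 822,928.4151… = kr 6,492,929.28

kr 6,492,929.28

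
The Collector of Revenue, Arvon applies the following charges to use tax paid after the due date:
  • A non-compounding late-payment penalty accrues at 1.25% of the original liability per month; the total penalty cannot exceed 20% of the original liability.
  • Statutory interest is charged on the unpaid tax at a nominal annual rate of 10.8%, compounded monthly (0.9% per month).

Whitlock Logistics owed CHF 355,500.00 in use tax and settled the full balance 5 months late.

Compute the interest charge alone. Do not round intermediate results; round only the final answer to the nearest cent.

CHF 16,288.06

Interest: CHF 355,500.00 × ((1 + 0.009)^5 − 1) = CHF 355,500.00 × 0.0458173… = CHF 16,288.0583…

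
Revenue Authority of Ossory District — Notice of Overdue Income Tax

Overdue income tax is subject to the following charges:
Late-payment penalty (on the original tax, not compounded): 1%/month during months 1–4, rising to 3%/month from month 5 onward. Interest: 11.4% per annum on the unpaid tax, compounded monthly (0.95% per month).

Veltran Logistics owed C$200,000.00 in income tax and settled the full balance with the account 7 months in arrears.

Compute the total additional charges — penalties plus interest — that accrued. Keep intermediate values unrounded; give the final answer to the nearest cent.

Penalty, months 1–4: 4 × 1% × C$200,000.00 = C$8,000.00
Penalty, months 5–7: 3 × 3% × C$200,000.00 = C$18,000.00
Interest: C$200,000.00 × ((1 + 0.0095)^7 − 1) = C$200,000.00 × 0.0684255… = C$13,685.1090…
Penalties + interest = C$26,000.0000 + C$13,685.1090… = C$39,685.11

C$39,685.11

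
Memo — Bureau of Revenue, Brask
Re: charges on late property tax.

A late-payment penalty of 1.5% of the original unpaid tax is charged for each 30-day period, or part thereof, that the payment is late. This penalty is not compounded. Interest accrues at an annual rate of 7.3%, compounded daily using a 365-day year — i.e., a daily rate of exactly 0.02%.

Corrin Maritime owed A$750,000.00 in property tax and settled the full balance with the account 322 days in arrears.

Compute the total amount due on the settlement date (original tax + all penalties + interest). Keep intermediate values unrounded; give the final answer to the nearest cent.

Penalty periods: ⌈322/30⌉ = 11; penalty = 11 × 1.5% × A$750,000.00 = A$123,750.00
Interest: A$750,000.00 × ((1 + 0.0002)^322 − 1) = A$750,000.00 × 0.06651205… = A$49,884.0402…
Total = A$750,000.00 + A$123,750.0000 + A$49,884.0402… = A$923,634.04

A$923,634.04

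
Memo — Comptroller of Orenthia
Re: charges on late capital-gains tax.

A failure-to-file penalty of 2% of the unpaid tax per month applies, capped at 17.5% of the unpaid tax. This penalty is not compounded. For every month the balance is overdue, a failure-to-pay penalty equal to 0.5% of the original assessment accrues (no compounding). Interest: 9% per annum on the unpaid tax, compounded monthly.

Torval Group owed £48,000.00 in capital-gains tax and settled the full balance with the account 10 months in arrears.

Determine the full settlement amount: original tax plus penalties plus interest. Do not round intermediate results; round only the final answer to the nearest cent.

£62,523.96

Failure-to-file: 10 × 2% × £48,000.00 = £9,600.00, capped at 17.5% × £48,000.00 = £8,400.00
Failure-to-pay penalty: 10 × 0.5% × £48,000.00 = £2,400.00
Interest (9%/yr ÷ 12 = 0.75%/month): £48,000.00 × ((1 + 0.0075)^10 − 1) = £3,723.9622…
Total = £48,000.00 + £10,800.0000 + £3,723.9622… = £62,523.96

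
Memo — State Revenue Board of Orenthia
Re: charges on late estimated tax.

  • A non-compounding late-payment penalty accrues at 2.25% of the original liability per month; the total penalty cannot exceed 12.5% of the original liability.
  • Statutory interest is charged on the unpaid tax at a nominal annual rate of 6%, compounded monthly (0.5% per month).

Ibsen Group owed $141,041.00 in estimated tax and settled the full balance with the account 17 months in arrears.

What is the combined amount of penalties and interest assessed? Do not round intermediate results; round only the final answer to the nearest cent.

Penalty (uncapped): 17 × 2.25% × $141,041.00 = $53,948.18…; cap = 12.5% × $141,041.00 = $17,630.13… → penalty = $17,630.13…
Interest: $141,041.00 × ((1 + 0.005)^17 − 1) = $141,041.00 × 0.0884865… = $12,480.2254…
Penalties + interest = $17,630.1250 + $12,480.2254… = $30,110.35

$30,110.35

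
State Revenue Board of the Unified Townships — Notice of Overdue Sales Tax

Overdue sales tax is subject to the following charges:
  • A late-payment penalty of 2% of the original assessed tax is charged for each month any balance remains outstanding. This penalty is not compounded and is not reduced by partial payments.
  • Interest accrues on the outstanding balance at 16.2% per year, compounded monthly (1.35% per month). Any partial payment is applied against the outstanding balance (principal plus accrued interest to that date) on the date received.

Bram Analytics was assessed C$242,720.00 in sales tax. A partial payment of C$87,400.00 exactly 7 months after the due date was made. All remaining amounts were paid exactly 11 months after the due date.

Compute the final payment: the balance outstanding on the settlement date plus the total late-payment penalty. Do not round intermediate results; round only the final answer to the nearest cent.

C$242,480.50

Balance at month 7: C$242,720.0000 × (1 + 0.0135)^7 = C$266,607.1760…
After C$87,400.00 payment: C$266,607.1760… − C$87,400.00 = C$179,207.1760…
Balance at month 11: C$179,207.1760… × (1 + 0.0135)^4 = C$189,082.0961…
Penalty: 11 × 2% × C$242,720.00 = C$53,398.40
Final settlement = outstanding balance + penalty = C$189,082.0961… + C$53,398.40 = C$242,480.50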